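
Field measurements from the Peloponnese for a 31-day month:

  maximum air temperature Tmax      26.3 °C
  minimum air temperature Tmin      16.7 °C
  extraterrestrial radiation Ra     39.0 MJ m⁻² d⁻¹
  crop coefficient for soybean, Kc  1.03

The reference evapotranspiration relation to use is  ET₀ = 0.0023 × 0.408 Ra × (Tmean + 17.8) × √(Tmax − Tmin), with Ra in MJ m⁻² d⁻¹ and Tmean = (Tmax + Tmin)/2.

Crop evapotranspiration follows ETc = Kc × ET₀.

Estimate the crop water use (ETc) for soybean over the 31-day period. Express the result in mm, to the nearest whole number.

Tmean = (26.3 + 16.7)/2 = 21.50 °C
0.408 Ra = 0.408 × 39.0 = 15.9120 mm/d equivalent
ET₀ = 0.0023 × 15.9120 × (21.50 + 17.8) × √9.6 = 0.0023 × 15.9120 × 39.30 × 3.0984 = 4.4564 mm/d
ETc = Kc × ET₀ = 1.03 × 4.4564 = 4.5901 mm/d
Over 31 days: 4.5901 × 31 = 142.293 mm

142 mm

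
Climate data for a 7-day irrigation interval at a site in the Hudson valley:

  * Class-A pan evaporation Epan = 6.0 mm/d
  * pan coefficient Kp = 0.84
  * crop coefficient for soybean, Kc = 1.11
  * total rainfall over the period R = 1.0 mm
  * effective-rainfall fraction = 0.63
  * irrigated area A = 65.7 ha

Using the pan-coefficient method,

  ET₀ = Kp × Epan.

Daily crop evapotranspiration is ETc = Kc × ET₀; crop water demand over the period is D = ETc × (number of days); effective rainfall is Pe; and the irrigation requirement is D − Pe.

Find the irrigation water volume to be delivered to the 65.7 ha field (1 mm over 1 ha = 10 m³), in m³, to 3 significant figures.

25300 m³

ET₀ = 0.84 × 6.0 = 5.0400 mm/d
ETc = Kc × ET₀ = 1.11 × 5.0400 = 5.5944 mm/d
Crop demand D = ETc × 7 d = 5.5944 × 7 = 39.161 mm
Pe = 0.63 × 1.0 = 0.630 mm
D − Pe = 39.161 − 0.630 = 38.531 mm
Volume = 38.531 mm × 65.7 ha × 10 = 25314.9 m³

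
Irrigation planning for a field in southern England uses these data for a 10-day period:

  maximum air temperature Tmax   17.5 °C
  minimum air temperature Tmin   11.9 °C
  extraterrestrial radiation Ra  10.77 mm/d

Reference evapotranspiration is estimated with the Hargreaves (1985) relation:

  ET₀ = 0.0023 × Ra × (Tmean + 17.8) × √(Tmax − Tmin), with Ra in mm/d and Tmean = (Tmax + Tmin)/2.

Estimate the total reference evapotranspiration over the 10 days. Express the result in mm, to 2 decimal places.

19.05 mm

Tmean = (17.5 + 11.9)/2 = 14.70 °C
ET₀ = 0.0023 × 10.77 × (14.70 + 17.8) × √5.6 = 0.0023 × 10.77 × 32.50 × 2.3664 = 1.9051 mm/d
Over 10 days: 1.9051 × 10 = 19.051 mm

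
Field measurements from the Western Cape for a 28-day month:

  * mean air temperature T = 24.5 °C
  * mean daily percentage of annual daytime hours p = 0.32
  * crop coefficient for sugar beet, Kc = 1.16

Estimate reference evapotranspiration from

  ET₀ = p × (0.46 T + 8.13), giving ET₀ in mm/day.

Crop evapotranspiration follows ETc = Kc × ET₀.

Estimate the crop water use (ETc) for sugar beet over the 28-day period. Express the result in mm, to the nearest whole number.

ET₀ = 0.32 × (0.46 × 24.5 + 8.13) = 0.32 × 19.400 = 6.2080 mm/d
ETc = Kc × ET₀ = 1.16 × 6.2080 = 7.2013 mm/d
Over 28 days: 7.2013 × 28 = 201.636 mm

202 mm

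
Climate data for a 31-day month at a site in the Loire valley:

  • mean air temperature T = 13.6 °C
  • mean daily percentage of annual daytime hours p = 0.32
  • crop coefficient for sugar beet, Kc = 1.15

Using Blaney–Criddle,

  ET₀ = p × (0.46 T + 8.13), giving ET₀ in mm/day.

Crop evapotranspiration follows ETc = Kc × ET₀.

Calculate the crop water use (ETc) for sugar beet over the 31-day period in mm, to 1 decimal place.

ET₀ = 0.32 × (0.46 × 13.6 + 8.13) = 0.32 × 14.386 = 4.6035 mm/d
ETc = Kc × ET₀ = 1.15 × 4.6035 = 5.2940 mm/d
Over 31 days: 5.2940 × 31 = 164.114 mm

164.1 mm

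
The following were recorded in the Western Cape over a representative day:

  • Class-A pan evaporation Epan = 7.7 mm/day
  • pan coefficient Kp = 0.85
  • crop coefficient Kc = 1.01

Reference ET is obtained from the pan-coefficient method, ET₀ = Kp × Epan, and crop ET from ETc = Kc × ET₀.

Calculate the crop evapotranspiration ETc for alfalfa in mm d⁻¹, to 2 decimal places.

ET₀ = 0.85 × 7.7 = 6.5450 mm/d
ETc = Kc × ET₀ = 1.01 × 6.5450 = 6.6105 mm/d

6.61 mm d⁻¹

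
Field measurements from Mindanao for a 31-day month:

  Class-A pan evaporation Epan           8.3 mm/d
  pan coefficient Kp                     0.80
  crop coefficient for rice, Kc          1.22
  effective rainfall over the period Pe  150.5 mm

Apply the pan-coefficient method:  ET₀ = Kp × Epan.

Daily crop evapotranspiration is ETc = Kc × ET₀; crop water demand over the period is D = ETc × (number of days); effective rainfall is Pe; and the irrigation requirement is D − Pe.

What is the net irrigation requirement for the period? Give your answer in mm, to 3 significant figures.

ET₀ = 0.80 × 8.3 = 6.6400 mm/d
ETc = Kc × ET₀ = 1.22 × 6.6400 = 8.1008 mm/d
Crop demand D = ETc × 31 d = 8.1008 × 31 = 251.125 mm
D − Pe = 251.125 − 150.5 = 100.625 mm

101 mm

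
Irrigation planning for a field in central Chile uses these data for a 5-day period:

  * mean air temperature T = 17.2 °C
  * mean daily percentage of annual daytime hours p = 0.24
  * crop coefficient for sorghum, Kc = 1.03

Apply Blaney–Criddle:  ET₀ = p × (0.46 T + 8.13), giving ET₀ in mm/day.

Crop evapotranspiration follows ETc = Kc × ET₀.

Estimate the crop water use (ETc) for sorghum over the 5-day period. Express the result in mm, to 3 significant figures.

ET₀ = 0.24 × (0.46 × 17.2 + 8.13) = 0.24 × 16.042 = 3.8501 mm/d
ETc = Kc × ET₀ = 1.03 × 3.8501 = 3.9656 mm/d
Over 5 days: 3.9656 × 5 = 19.828 mm

19.8 mm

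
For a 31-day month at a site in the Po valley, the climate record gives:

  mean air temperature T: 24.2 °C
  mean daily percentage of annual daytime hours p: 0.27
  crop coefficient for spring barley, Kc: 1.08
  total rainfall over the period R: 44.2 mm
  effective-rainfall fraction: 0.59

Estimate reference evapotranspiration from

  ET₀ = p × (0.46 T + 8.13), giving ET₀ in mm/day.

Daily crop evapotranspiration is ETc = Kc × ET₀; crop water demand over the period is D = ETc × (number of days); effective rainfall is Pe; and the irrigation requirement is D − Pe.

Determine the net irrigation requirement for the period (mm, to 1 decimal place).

148.0 mm

ET₀ = 0.27 × (0.46 × 24.2 + 8.13) = 0.27 × 19.262 = 5.2007 mm/d
ETc = Kc × ET₀ = 1.08 × 5.2007 = 5.6168 mm/d
Crop demand D = ETc × 31 d = 5.6168 × 31 = 174.121 mm
Pe = 0.59 × 44.2 = 26.078 mm
D − Pe = 174.121 − 26.078 = 148.043 mm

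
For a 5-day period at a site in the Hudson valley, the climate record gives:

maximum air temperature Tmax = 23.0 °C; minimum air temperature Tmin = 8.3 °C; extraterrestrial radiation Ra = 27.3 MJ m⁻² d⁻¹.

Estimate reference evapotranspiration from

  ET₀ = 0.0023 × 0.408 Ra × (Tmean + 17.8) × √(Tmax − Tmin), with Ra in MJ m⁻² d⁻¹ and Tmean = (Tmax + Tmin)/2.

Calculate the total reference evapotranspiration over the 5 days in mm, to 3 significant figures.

16.4 mm

Tmean = (23.0 + 8.3)/2 = 15.65 °C
0.408 Ra = 0.408 × 27.3 = 11.1384 mm/d equivalent
ET₀ = 0.0023 × 11.1384 × (15.65 + 17.8) × √14.7 = 0.0023 × 11.1384 × 33.45 × 3.8341 = 3.2856 mm/d
Over 5 days: 3.2856 × 5 = 16.428 mm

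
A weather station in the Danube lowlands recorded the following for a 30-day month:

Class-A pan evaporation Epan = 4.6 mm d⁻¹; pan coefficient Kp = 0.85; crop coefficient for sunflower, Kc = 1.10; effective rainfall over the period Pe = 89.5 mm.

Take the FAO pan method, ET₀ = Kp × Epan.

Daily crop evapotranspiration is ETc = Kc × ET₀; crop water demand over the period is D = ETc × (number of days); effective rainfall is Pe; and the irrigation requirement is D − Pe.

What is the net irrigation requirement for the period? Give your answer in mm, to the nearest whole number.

40 mm

ET₀ = 0.85 × 4.6 = 3.9100 mm/d
ETc = Kc × ET₀ = 1.10 × 3.9100 = 4.3010 mm/d
Crop demand D = ETc × 30 d = 4.3010 × 30 = 129.030 mm
D − Pe = 129.030 − 89.5 = 39.530 mm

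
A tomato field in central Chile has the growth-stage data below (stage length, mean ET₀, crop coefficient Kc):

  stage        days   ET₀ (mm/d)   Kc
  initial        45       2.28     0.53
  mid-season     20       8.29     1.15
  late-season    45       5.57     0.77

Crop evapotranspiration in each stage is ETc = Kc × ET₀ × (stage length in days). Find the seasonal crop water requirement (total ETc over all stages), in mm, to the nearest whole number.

438 mm

initial: 0.53 × 2.28 × 45 = 54.38 mm
mid-season: 1.15 × 8.29 × 20 = 190.67 mm
late-season: 0.77 × 5.57 × 45 = 193.00 mm
Seasonal total = 438.05 mm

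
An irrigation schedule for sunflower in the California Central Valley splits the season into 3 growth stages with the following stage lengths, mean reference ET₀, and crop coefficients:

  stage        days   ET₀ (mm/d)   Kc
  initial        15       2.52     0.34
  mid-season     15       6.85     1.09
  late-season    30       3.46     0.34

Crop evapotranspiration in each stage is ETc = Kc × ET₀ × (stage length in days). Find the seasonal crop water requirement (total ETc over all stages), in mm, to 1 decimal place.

initial: 0.34 × 2.52 × 15 = 12.85 mm
mid-season: 1.09 × 6.85 × 15 = 112.00 mm
late-season: 0.34 × 3.46 × 30 = 35.29 mm
Seasonal total = 160.14 mm

160.1 mm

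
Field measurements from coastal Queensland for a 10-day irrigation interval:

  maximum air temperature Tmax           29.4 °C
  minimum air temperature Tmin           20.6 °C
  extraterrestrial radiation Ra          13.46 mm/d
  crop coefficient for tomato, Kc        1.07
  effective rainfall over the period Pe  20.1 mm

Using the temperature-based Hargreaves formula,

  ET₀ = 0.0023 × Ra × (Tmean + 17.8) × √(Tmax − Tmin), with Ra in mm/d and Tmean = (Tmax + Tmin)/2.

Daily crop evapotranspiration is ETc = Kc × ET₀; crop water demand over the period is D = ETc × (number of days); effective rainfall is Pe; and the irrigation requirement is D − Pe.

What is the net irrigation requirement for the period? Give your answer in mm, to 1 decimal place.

22.0 mm

Tmean = (29.4 + 20.6)/2 = 25.00 °C
ET₀ = 0.0023 × 13.46 × (25.00 + 17.8) × √8.8 = 0.0023 × 13.46 × 42.80 × 2.9665 = 3.9306 mm/d
ETc = Kc × ET₀ = 1.07 × 3.9306 = 4.2057 mm/d
Crop demand D = ETc × 10 d = 4.2057 × 10 = 42.057 mm
D − Pe = 42.057 − 20.1 = 21.957 mm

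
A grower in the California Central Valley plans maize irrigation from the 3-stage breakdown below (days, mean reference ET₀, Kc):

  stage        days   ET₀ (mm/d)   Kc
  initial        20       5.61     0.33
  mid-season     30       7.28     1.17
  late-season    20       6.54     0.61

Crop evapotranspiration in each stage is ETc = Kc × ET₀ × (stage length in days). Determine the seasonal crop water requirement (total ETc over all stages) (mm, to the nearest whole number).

372 mm

initial: 0.33 × 5.61 × 20 = 37.03 mm
mid-season: 1.17 × 7.28 × 30 = 255.53 mm
late-season: 0.61 × 6.54 × 20 = 79.79 mm
Seasonal total = 372.35 mm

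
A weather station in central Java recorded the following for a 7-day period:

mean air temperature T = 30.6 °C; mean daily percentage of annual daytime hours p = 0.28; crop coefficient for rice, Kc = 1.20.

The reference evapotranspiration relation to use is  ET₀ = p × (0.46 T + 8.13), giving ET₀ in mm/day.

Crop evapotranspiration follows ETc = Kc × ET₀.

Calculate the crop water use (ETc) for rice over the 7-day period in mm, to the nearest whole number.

ET₀ = 0.28 × (0.46 × 30.6 + 8.13) = 0.28 × 22.206 = 6.2177 mm/d
ETc = Kc × ET₀ = 1.20 × 6.2177 = 7.4612 mm/d
Over 7 days: 7.4612 × 7 = 52.228 mm

52 mm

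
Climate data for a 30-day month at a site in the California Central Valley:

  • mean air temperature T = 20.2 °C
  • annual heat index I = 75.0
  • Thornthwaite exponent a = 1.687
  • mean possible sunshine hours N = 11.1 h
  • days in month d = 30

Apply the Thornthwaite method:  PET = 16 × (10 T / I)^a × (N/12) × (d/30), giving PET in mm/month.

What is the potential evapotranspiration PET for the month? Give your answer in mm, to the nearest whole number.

79 mm

10T/I = 10 × 20.2 / 75.0 = 2.6933
(10T/I)^a = 2.6933^1.687 = 5.3197
Uncorrected PET = 16 × 5.3197 = 85.115 mm
Correction = (N/12)(d/30) = (11.1/12)(30/30) = 0.9250
PET = 85.115 × 0.9250 = 78.731 mm/month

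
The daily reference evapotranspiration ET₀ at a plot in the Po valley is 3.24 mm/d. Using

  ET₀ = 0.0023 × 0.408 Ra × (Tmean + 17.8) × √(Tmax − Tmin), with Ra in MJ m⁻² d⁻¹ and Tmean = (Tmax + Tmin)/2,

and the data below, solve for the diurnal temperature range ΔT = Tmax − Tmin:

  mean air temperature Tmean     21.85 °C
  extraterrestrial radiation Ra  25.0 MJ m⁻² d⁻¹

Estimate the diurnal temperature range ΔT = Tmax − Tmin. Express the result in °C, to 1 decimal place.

12.1 °C

√ΔT = ET₀ / [0.0023 × 0.408 × Ra × (Tmean+17.8)] = 3.24 / (0.0023 × 10.2000 × 39.65) = 3.4832
ΔT = 3.4832² = 12.133 °C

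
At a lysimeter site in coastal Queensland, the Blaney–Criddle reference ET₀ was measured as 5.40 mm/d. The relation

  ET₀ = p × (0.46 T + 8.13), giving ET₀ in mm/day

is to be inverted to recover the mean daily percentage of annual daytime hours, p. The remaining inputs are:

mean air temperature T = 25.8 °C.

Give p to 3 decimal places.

p = ET₀ / (0.46 T + 8.13) = 5.40 / (0.46 × 25.8 + 8.13) = 5.40 / 19.998 = 0.2700

0.270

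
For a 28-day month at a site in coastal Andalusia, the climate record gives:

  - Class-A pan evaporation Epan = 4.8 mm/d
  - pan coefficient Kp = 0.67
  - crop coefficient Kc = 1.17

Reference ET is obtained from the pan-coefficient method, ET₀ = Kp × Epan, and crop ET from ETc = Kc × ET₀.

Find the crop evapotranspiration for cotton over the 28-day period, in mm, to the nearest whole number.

105 mm

ET₀ = 0.67 × 4.8 = 3.2160 mm/d
ETc = Kc × ET₀ = 1.17 × 3.2160 = 3.7627 mm/d
Over 28 days: 3.7627 × 28 = 105.356 mm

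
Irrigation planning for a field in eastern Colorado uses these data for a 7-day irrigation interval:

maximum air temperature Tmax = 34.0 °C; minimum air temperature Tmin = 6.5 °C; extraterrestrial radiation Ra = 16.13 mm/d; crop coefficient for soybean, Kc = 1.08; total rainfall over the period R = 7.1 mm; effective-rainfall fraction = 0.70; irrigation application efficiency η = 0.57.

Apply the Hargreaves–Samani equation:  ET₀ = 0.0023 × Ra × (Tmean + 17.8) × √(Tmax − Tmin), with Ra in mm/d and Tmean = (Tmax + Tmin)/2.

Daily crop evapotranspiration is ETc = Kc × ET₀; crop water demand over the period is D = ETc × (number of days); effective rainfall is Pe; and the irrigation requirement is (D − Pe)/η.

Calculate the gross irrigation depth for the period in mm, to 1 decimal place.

89.5 mm

Tmean = (34.0 + 6.5)/2 = 20.25 °C
ET₀ = 0.0023 × 16.13 × (20.25 + 17.8) × √27.5 = 0.0023 × 16.13 × 38.05 × 5.2440 = 7.4025 mm/d
ETc = Kc × ET₀ = 1.08 × 7.4025 = 7.9947 mm/d
Crop demand D = ETc × 7 d = 7.9947 × 7 = 55.963 mm
Pe = 0.70 × 7.1 = 4.970 mm
D − Pe = 55.963 − 4.970 = 50.993 mm
Gross irrigation = 50.993 / 0.57 = 89.461 mm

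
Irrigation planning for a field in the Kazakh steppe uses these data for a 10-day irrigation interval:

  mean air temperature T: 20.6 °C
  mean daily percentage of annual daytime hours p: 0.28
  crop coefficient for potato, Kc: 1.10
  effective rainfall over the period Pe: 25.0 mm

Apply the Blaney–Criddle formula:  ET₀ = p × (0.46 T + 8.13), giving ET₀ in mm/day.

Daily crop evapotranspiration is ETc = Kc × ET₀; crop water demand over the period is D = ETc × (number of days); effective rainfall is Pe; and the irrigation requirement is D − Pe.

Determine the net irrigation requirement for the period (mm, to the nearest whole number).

29 mm

ET₀ = 0.28 × (0.46 × 20.6 + 8.13) = 0.28 × 17.606 = 4.9297 mm/d
ETc = Kc × ET₀ = 1.10 × 4.9297 = 5.4227 mm/d
Crop demand D = ETc × 10 d = 5.4227 × 10 = 54.227 mm
D − Pe = 54.227 − 25.0 = 29.227 mm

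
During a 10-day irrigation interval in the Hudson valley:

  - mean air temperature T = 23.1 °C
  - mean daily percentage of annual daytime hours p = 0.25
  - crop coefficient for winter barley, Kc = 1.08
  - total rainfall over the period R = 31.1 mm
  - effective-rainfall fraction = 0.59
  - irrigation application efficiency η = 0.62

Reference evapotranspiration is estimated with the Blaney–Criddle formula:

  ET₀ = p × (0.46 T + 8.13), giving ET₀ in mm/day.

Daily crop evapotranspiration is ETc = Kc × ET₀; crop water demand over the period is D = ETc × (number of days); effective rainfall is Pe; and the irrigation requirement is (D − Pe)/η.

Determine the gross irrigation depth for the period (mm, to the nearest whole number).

52 mm

ET₀ = 0.25 × (0.46 × 23.1 + 8.13) = 0.25 × 18.756 = 4.6890 mm/d
ETc = Kc × ET₀ = 1.08 × 4.6890 = 5.0641 mm/d
Crop demand D = ETc × 10 d = 5.0641 × 10 = 50.641 mm
Pe = 0.59 × 31.1 = 18.349 mm
D − Pe = 50.641 − 18.349 = 32.292 mm
Gross irrigation = 32.292 / 0.62 = 52.084 mm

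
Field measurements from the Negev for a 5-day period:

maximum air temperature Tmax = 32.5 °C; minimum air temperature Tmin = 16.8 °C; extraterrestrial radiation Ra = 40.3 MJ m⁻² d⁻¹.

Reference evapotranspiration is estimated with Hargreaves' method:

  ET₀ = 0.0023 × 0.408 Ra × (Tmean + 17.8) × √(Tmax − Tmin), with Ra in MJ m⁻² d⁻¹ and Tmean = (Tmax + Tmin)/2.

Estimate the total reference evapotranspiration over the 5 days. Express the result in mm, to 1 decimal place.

Tmean = (32.5 + 16.8)/2 = 24.65 °C
0.408 Ra = 0.408 × 40.3 = 16.4424 mm/d equivalent
ET₀ = 0.0023 × 16.4424 × (24.65 + 17.8) × √15.7 = 0.0023 × 16.4424 × 42.45 × 3.9623 = 6.3609 mm/d
Over 5 days: 6.3609 × 5 = 31.805 mm

31.8 mm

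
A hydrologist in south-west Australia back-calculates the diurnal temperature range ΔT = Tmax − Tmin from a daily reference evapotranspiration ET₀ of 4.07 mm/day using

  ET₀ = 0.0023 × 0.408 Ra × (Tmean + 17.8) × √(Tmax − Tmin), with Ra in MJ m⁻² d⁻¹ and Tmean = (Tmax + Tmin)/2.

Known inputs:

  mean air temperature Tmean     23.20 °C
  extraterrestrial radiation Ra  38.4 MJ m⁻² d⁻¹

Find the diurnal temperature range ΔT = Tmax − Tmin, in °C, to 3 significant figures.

√ΔT = ET₀ / [0.0023 × 0.408 × Ra × (Tmean+17.8)] = 4.07 / (0.0023 × 15.6672 × 41.00) = 2.7548
ΔT = 2.7548² = 7.589 °C

7.59 °C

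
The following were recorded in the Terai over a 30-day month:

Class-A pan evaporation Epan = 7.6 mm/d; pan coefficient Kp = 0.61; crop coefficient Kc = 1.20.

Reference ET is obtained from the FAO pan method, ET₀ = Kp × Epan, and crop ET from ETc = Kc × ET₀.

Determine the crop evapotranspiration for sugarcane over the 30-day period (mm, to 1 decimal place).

ET₀ = 0.61 × 7.6 = 4.6360 mm/d
ETc = Kc × ET₀ = 1.20 × 4.6360 = 5.5632 mm/d
Over 30 days: 5.5632 × 30 = 166.896 mm

166.9 mm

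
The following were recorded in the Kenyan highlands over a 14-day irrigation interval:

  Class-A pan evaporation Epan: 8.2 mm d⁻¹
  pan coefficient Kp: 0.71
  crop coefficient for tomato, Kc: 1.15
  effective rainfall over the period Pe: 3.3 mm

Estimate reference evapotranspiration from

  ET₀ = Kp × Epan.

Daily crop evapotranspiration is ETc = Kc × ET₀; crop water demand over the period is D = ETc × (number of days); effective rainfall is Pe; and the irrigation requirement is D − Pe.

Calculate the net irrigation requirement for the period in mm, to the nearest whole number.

90 mm

ET₀ = 0.71 × 8.2 = 5.8220 mm/d
ETc = Kc × ET₀ = 1.15 × 5.8220 = 6.6953 mm/d
Crop demand D = ETc × 14 d = 6.6953 × 14 = 93.734 mm
D − Pe = 93.734 − 3.3 = 90.434 mm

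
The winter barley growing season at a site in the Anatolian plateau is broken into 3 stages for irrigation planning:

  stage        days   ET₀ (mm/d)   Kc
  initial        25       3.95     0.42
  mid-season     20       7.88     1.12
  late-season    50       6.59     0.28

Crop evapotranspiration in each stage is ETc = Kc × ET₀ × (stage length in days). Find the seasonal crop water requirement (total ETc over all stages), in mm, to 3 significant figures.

310 mm

initial: 0.42 × 3.95 × 25 = 41.48 mm
mid-season: 1.12 × 7.88 × 20 = 176.51 mm
late-season: 0.28 × 6.59 × 50 = 92.26 mm
Seasonal total = 310.25 mm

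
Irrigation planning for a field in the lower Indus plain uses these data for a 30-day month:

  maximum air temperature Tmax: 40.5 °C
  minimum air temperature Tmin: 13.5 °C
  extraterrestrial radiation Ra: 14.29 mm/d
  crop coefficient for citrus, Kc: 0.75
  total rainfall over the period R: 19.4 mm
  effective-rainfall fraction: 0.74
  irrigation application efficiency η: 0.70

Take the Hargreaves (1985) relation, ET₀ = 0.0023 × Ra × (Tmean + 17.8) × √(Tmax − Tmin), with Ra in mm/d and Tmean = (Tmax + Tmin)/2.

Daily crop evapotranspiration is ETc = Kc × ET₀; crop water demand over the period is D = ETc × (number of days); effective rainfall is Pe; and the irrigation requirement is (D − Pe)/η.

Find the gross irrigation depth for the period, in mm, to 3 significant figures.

225 mm

Tmean = (40.5 + 13.5)/2 = 27.00 °C
ET₀ = 0.0023 × 14.29 × (27.00 + 17.8) × √27.0 = 0.0023 × 14.29 × 44.80 × 5.1962 = 7.6511 mm/d
ETc = Kc × ET₀ = 0.75 × 7.6511 = 5.7383 mm/d
Crop demand D = ETc × 30 d = 5.7383 × 30 = 172.149 mm
Pe = 0.74 × 19.4 = 14.356 mm
D − Pe = 172.149 − 14.356 = 157.793 mm
Gross irrigation = 157.793 / 0.70 = 225.419 mm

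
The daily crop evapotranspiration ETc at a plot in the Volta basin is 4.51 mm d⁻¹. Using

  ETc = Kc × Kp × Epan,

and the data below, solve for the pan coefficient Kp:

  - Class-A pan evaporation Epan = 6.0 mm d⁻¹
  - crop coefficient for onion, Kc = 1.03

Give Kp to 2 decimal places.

0.73

ETc = Kc × Kp × Epan  ⇒  Kp = ETc / (Kc × Epan)
Kp = 4.51 / (1.03 × 6.0) = 4.51 / 6.180 = 0.7298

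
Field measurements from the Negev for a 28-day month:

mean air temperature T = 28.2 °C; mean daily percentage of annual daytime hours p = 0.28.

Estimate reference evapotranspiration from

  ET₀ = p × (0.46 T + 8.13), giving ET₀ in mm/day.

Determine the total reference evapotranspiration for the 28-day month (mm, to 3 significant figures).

165 mm

ET₀ = 0.28 × (0.46 × 28.2 + 8.13) = 0.28 × 21.102 = 5.9086 mm/d
Monthly total = 5.9086 × 28 = 165.441 mm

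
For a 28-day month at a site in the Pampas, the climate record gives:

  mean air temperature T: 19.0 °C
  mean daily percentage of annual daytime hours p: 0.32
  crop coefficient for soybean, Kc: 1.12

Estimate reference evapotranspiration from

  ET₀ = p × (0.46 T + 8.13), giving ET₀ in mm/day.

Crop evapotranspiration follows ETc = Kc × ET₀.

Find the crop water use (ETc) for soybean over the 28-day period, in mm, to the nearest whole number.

169 mm

ET₀ = 0.32 × (0.46 × 19.0 + 8.13) = 0.32 × 16.870 = 5.3984 mm/d
ETc = Kc × ET₀ = 1.12 × 5.3984 = 6.0462 mm/d
Over 28 days: 6.0462 × 28 = 169.294 mm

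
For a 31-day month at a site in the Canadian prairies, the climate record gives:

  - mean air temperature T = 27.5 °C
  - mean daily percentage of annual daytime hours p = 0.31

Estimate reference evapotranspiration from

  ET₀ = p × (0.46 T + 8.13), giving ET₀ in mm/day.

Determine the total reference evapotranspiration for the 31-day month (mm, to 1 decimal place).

ET₀ = 0.31 × (0.46 × 27.5 + 8.13) = 0.31 × 20.780 = 6.4418 mm/d
Monthly total = 6.4418 × 31 = 199.696 mm

199.7 mm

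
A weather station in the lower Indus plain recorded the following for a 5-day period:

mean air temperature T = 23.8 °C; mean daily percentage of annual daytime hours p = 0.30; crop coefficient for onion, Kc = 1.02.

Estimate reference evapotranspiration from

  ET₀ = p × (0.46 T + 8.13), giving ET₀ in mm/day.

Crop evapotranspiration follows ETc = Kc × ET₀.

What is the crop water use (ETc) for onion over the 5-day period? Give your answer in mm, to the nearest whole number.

29 mm

ET₀ = 0.30 × (0.46 × 23.8 + 8.13) = 0.30 × 19.078 = 5.7234 mm/d
ETc = Kc × ET₀ = 1.02 × 5.7234 = 5.8379 mm/d
Over 5 days: 5.8379 × 5 = 29.190 mm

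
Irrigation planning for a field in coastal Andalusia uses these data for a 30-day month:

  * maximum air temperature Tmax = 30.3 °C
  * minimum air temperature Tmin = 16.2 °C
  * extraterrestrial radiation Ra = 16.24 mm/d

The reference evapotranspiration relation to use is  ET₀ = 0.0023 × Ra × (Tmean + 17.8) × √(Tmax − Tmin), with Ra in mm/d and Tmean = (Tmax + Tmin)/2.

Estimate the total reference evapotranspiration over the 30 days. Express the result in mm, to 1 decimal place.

172.7 mm

Tmean = (30.3 + 16.2)/2 = 23.25 °C
ET₀ = 0.0023 × 16.24 × (23.25 + 17.8) × √14.1 = 0.0023 × 16.24 × 41.05 × 3.7550 = 5.7575 mm/d
Over 30 days: 5.7575 × 30 = 172.725 mm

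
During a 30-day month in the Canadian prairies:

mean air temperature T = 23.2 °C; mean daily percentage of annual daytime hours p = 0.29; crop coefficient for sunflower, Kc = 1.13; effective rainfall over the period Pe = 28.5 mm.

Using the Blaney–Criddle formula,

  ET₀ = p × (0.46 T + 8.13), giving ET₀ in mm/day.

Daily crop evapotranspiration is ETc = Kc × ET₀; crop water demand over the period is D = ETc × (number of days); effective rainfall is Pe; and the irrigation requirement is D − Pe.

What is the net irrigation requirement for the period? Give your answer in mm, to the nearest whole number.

ET₀ = 0.29 × (0.46 × 23.2 + 8.13) = 0.29 × 18.802 = 5.4526 mm/d
ETc = Kc × ET₀ = 1.13 × 5.4526 = 6.1614 mm/d
Crop demand D = ETc × 30 d = 6.1614 × 30 = 184.842 mm
D − Pe = 184.842 − 28.5 = 156.342 mm

156 mm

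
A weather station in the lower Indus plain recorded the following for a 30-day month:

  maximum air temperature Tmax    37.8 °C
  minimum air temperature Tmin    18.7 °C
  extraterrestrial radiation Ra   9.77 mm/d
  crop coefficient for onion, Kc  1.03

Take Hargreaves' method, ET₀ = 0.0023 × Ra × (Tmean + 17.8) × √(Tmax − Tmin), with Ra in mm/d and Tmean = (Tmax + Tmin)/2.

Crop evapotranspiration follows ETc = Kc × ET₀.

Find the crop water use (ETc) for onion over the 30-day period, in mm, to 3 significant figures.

140 mm

Tmean = (37.8 + 18.7)/2 = 28.25 °C
ET₀ = 0.0023 × 9.77 × (28.25 + 17.8) × √19.1 = 0.0023 × 9.77 × 46.05 × 4.3704 = 4.5224 mm/d
ETc = Kc × ET₀ = 1.03 × 4.5224 = 4.6581 mm/d
Over 30 days: 4.6581 × 30 = 139.743 mm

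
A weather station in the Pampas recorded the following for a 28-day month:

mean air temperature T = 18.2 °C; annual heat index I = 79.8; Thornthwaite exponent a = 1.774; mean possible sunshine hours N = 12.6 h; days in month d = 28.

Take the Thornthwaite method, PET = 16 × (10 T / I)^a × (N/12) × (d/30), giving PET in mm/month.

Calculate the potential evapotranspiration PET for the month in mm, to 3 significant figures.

67.7 mm

10T/I = 10 × 18.2 / 79.8 = 2.2807
(10T/I)^a = 2.2807^1.774 = 4.3173
Uncorrected PET = 16 × 4.3173 = 69.077 mm
Correction = (N/12)(d/30) = (12.6/12)(28/30) = 0.9800
PET = 69.077 × 0.9800 = 67.695 mm/month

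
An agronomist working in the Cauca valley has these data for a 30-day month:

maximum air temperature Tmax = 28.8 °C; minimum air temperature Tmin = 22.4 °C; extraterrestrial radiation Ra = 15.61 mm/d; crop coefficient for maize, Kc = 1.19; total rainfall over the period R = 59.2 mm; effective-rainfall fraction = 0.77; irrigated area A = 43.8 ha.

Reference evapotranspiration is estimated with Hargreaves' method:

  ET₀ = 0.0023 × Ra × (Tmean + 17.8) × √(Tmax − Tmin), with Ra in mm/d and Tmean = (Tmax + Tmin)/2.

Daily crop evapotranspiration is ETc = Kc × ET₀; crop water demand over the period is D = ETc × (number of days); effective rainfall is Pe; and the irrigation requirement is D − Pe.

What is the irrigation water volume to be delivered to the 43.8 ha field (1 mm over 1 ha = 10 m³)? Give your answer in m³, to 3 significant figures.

Tmean = (28.8 + 22.4)/2 = 25.60 °C
ET₀ = 0.0023 × 15.61 × (25.60 + 17.8) × √6.4 = 0.0023 × 15.61 × 43.40 × 2.5298 = 3.9419 mm/d
ETc = Kc × ET₀ = 1.19 × 3.9419 = 4.6909 mm/d
Crop demand D = ETc × 30 d = 4.6909 × 30 = 140.727 mm
Pe = 0.77 × 59.2 = 45.584 mm
D − Pe = 140.727 − 45.584 = 95.143 mm
Volume = 95.143 mm × 43.8 ha × 10 = 41672.6 m³

41700 m³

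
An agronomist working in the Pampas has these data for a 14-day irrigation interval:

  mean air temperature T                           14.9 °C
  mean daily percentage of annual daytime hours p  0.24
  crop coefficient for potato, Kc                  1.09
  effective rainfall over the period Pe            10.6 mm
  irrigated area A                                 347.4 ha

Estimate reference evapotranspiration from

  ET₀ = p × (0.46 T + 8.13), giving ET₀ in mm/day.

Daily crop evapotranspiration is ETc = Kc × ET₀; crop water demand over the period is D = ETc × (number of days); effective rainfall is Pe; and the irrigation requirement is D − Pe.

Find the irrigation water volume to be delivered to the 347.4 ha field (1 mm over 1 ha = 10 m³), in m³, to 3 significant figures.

ET₀ = 0.24 × (0.46 × 14.9 + 8.13) = 0.24 × 14.984 = 3.5962 mm/d
ETc = Kc × ET₀ = 1.09 × 3.5962 = 3.9199 mm/d
Crop demand D = ETc × 14 d = 3.9199 × 14 = 54.879 mm
D − Pe = 54.879 − 10.6 = 44.279 mm
Volume = 44.279 mm × 347.4 ha × 10 = 153825.2 m³

154000 m³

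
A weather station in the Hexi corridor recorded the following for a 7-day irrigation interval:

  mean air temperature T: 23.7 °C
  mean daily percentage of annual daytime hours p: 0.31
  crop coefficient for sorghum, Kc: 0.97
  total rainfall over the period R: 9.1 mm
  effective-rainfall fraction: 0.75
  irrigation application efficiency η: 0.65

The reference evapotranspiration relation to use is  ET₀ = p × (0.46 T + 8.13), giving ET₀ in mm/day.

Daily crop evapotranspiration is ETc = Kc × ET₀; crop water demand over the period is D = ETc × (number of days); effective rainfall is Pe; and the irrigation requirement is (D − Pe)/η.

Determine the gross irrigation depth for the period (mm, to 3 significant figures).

51.1 mm

ET₀ = 0.31 × (0.46 × 23.7 + 8.13) = 0.31 × 19.032 = 5.8999 mm/d
ETc = Kc × ET₀ = 0.97 × 5.8999 = 5.7229 mm/d
Crop demand D = ETc × 7 d = 5.7229 × 7 = 40.060 mm
Pe = 0.75 × 9.1 = 6.825 mm
D − Pe = 40.060 − 6.825 = 33.235 mm
Gross irrigation = 33.235 / 0.65 = 51.131 mm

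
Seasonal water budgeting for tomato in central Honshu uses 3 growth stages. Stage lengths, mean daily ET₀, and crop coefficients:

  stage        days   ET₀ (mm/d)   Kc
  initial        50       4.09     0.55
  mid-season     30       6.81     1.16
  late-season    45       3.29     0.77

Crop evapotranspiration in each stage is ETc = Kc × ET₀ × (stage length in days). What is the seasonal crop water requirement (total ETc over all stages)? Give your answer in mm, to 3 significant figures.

463 mm

initial: 0.55 × 4.09 × 50 = 112.48 mm
mid-season: 1.16 × 6.81 × 30 = 236.99 mm
late-season: 0.77 × 3.29 × 45 = 114.00 mm
Seasonal total = 463.47 mm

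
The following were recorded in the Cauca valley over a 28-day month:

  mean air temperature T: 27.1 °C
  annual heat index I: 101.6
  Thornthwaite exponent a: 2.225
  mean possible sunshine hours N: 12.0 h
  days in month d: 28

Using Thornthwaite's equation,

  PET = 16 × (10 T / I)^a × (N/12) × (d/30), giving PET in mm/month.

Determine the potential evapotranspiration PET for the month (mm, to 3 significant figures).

132 mm

10T/I = 10 × 27.1 / 101.6 = 2.6673
(10T/I)^a = 2.6673^2.225 = 8.8718
Uncorrected PET = 16 × 8.8718 = 141.949 mm
Correction = (N/12)(d/30) = (12.0/12)(28/30) = 0.9333
PET = 141.949 × 0.9333 = 132.481 mm/month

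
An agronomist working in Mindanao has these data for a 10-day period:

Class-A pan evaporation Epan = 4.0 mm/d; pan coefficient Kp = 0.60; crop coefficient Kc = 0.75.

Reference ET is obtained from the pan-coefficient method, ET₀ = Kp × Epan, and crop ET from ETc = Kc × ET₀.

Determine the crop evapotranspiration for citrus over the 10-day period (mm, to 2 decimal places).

ET₀ = 0.60 × 4.0 = 2.4000 mm/d
ETc = Kc × ET₀ = 0.75 × 2.4000 = 1.8000 mm/d
Over 10 days: 1.8000 × 10 = 18.000 mm

18.00 mm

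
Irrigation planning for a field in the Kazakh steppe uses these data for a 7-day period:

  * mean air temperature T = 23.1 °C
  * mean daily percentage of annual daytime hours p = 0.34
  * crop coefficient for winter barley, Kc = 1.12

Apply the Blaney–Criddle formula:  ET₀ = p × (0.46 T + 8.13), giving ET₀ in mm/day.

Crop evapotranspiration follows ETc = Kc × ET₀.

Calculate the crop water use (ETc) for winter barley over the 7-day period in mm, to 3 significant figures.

50.0 mm

ET₀ = 0.34 × (0.46 × 23.1 + 8.13) = 0.34 × 18.756 = 6.3770 mm/d
ETc = Kc × ET₀ = 1.12 × 6.3770 = 7.1422 mm/d
Over 7 days: 7.1422 × 7 = 49.995 mm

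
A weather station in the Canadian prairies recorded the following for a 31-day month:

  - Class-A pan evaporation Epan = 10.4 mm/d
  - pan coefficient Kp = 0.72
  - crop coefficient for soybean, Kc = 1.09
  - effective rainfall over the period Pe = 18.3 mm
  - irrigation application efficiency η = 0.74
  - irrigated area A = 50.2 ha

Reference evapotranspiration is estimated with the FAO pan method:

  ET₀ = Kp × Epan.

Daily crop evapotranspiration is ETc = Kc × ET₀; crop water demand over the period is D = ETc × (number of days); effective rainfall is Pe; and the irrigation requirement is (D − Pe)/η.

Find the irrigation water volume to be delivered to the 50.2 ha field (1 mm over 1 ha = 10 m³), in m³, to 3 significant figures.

159000 m³

ET₀ = 0.72 × 10.4 = 7.4880 mm/d
ETc = Kc × ET₀ = 1.09 × 7.4880 = 8.1619 mm/d
Crop demand D = ETc × 31 d = 8.1619 × 31 = 253.019 mm
D − Pe = 253.019 − 18.3 = 234.719 mm
Gross irrigation = 234.719 / 0.74 = 317.188 mm
Volume = 317.188 mm × 50.2 ha × 10 = 159228.4 m³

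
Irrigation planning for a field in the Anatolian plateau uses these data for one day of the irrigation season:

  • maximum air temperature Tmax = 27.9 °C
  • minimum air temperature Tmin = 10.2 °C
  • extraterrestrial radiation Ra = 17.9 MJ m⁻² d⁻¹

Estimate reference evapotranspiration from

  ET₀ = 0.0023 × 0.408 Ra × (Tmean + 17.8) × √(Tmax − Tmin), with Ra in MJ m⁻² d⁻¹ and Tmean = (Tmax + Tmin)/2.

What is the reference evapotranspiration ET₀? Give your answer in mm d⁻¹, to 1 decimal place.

2.6 mm d⁻¹

Tmean = (27.9 + 10.2)/2 = 19.05 °C
0.408 Ra = 0.408 × 17.9 = 7.3032 mm/d equivalent
ET₀ = 0.0023 × 7.3032 × (19.05 + 17.8) × √17.7 = 0.0023 × 7.3032 × 36.85 × 4.2071 = 2.6041 mm/d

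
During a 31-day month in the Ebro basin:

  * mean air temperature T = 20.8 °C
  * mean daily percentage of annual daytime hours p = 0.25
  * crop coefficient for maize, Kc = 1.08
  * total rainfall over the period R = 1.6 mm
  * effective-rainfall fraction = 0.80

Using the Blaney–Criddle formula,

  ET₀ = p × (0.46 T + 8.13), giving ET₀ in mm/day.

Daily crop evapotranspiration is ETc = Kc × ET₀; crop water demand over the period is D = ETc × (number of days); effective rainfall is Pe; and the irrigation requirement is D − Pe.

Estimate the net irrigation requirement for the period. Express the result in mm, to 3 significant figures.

ET₀ = 0.25 × (0.46 × 20.8 + 8.13) = 0.25 × 17.698 = 4.4245 mm/d
ETc = Kc × ET₀ = 1.08 × 4.4245 = 4.7785 mm/d
Crop demand D = ETc × 31 d = 4.7785 × 31 = 148.134 mm
Pe = 0.80 × 1.6 = 1.280 mm
D − Pe = 148.134 − 1.280 = 146.854 mm

147 mm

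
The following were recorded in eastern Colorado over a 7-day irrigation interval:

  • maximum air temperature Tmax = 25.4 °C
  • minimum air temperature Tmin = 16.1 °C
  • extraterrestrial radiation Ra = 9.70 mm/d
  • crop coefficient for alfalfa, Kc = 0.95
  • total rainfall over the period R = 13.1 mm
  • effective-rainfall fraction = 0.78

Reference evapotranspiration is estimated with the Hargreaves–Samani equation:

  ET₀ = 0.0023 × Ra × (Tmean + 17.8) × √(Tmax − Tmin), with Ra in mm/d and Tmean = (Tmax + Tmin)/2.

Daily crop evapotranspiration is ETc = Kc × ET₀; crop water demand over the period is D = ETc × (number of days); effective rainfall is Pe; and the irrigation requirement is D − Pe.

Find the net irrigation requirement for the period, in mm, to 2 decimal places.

7.22 mm

Tmean = (25.4 + 16.1)/2 = 20.75 °C
ET₀ = 0.0023 × 9.70 × (20.75 + 17.8) × √9.3 = 0.0023 × 9.70 × 38.55 × 3.0496 = 2.6228 mm/d
ETc = Kc × ET₀ = 0.95 × 2.6228 = 2.4917 mm/d
Crop demand D = ETc × 7 d = 2.4917 × 7 = 17.442 mm
Pe = 0.78 × 13.1 = 10.218 mm
D − Pe = 17.442 − 10.218 = 7.224 mm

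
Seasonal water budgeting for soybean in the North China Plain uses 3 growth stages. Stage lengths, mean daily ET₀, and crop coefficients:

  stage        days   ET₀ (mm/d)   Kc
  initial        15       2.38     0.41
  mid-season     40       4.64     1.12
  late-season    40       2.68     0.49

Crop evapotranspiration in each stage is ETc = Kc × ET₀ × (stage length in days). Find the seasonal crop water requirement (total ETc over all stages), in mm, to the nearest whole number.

initial: 0.41 × 2.38 × 15 = 14.64 mm
mid-season: 1.12 × 4.64 × 40 = 207.87 mm
late-season: 0.49 × 2.68 × 40 = 52.53 mm
Seasonal total = 275.04 mm

275 mm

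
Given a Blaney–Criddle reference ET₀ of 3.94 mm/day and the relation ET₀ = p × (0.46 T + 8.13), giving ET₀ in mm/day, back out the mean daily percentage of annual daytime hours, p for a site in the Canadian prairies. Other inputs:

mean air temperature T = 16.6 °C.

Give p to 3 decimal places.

0.250

p = ET₀ / (0.46 T + 8.13) = 3.94 / (0.46 × 16.6 + 8.13) = 3.94 / 15.766 = 0.2499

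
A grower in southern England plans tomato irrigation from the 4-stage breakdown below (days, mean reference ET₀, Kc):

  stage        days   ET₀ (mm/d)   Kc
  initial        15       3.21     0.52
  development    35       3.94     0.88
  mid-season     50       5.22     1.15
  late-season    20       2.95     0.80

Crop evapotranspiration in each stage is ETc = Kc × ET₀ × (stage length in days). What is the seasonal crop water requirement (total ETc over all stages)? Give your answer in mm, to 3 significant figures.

initial: 0.52 × 3.21 × 15 = 25.04 mm
development: 0.88 × 3.94 × 35 = 121.35 mm
mid-season: 1.15 × 5.22 × 50 = 300.15 mm
late-season: 0.80 × 2.95 × 20 = 47.20 mm
Seasonal total = 493.74 mm

494 mm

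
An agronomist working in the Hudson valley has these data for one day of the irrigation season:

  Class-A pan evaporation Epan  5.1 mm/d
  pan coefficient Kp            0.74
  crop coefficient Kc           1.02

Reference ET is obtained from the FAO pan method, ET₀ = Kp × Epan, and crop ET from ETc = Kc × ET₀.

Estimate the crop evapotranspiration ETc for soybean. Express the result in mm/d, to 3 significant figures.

ET₀ = 0.74 × 5.1 = 3.7740 mm/d
ETc = Kc × ET₀ = 1.02 × 3.7740 = 3.8495 mm/d

3.85 mm/d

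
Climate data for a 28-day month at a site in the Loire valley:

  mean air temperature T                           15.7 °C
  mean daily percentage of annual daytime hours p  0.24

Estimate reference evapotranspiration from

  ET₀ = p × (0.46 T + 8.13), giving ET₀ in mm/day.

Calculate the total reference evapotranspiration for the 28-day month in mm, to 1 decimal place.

ET₀ = 0.24 × (0.46 × 15.7 + 8.13) = 0.24 × 15.352 = 3.6845 mm/d
Monthly total = 3.6845 × 28 = 103.166 mm

103.2 mm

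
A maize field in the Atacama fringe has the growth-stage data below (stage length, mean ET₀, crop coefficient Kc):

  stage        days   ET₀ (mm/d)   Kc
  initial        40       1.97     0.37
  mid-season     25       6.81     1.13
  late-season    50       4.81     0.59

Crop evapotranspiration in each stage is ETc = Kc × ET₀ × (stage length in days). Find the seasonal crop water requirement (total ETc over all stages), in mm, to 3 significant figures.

initial: 0.37 × 1.97 × 40 = 29.16 mm
mid-season: 1.13 × 6.81 × 25 = 192.38 mm
late-season: 0.59 × 4.81 × 50 = 141.90 mm
Seasonal total = 363.44 mm

363 mm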